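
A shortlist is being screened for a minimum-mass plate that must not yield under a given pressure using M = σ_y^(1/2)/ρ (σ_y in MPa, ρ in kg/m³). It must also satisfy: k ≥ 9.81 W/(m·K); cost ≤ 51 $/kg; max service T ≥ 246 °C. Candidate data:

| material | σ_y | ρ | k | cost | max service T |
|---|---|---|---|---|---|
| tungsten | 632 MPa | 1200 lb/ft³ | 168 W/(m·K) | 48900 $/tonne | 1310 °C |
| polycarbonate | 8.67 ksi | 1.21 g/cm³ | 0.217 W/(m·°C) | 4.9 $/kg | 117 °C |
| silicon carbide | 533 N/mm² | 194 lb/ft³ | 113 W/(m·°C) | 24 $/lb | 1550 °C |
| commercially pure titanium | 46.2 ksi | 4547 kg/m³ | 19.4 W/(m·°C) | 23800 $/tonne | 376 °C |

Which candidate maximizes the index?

commercially pure titanium

Screen on constraints: k ≥ 9.81 W/(m·K); cost ≤ 51 $/kg; max service T ≥ 246 °C. Survivors: tungsten, commercially pure titanium.
After converting to SI:
  tungsten: σ_y = 632.0 MPa, ρ = 19220 kg/m³
  commercially pure titanium: σ_y = 318.5 MPa, ρ = 4547 kg/m³
  commercially pure titanium: M = 3.93×10⁻³
  tungsten: M = 1.31×10⁻³
Commercially pure titanium ranks first.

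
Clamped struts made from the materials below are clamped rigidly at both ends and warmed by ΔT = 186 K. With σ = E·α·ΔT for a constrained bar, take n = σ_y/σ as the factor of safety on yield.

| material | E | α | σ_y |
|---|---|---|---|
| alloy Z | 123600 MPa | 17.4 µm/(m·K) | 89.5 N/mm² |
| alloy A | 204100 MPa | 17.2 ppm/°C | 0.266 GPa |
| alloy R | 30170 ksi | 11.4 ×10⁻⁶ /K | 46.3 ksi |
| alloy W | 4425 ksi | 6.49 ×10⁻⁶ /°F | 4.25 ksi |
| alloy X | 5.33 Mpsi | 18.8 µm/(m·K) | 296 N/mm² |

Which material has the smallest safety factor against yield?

Converting E to GPa, α to ×10⁻⁶/K, σ_y to MPa, then σ and n for each:
  alloy Z: E = 123.6, α = 17.4, σ_y = 89.50 → σ = 400 MPa, n = 0.224
  alloy A: E = 204.1, α = 17.2, σ_y = 266.0 → σ = 653 MPa, n = 0.407
  alloy R: E = 208.0, α = 11.4, σ_y = 319.2 → σ = 441 MPa, n = 0.724
  alloy W: E = 30.51, α = 11.7, σ_y = 29.30 → σ = 66.3 MPa, n = 0.442
  alloy X: E = 36.75, α = 18.8, σ_y = 296.0 → σ = 129 MPa, n = 2.30
Smallest n: alloy Z with n = 0.224.

alloy Z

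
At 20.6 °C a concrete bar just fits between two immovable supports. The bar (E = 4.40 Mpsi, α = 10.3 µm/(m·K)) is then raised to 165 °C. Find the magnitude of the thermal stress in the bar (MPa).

45.1 MPa

E = 4.40 Mpsi = 30.34 GPa.
ΔT = 144.4 K. Constrained thermal stress σ = E·α·ΔT = 30.34×10³ MPa × 10.3×10⁻⁶ × 144.4 = 45.1 MPa (compressive).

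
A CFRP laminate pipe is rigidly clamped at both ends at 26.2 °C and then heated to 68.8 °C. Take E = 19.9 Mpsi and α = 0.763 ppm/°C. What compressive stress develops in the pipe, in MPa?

4.46 MPa

E = 19.9 Mpsi = 137.2 GPa.
ΔT = 42.60 K. Constrained thermal stress σ = E·α·ΔT = 137.2×10³ MPa × 0.763×10⁻⁶ × 42.60 = 4.46 MPa (compressive).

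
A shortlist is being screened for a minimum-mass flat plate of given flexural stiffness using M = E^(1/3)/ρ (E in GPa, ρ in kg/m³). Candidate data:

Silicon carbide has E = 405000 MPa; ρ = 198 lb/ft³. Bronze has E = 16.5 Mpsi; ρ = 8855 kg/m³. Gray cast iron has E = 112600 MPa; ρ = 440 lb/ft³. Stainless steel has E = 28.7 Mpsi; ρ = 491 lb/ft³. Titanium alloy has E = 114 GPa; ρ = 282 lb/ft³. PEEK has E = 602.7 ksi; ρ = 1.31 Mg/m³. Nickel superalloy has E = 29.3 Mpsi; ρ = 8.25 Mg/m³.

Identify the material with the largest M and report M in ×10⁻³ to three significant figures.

silicon carbide, M = 2.33×10⁻³

Normalizing units and computing the index:
  silicon carbide: E = 405.0 GPa, ρ = 3172 kg/m³
  bronze: E = 113.8 GPa, ρ = 8855 kg/m³
  gray cast iron: E = 112.6 GPa, ρ = 7048 kg/m³
  stainless steel: E = 197.9 GPa, ρ = 7865 kg/m³
  titanium alloy: E = 114.0 GPa, ρ = 4517 kg/m³
  PEEK: E = 4.155 GPa, ρ = 1310 kg/m³
  nickel superalloy: E = 202.0 GPa, ρ = 8250 kg/m³
  silicon carbide: M = 2.33×10⁻³
  PEEK: M = 1.23×10⁻³
  titanium alloy: M = 1.07×10⁻³
  stainless steel: M = 0.741×10⁻³
  nickel superalloy: M = 0.711×10⁻³
  gray cast iron: M = 0.685×10⁻³
  bronze: M = 0.547×10⁻³
Silicon carbide has the largest M.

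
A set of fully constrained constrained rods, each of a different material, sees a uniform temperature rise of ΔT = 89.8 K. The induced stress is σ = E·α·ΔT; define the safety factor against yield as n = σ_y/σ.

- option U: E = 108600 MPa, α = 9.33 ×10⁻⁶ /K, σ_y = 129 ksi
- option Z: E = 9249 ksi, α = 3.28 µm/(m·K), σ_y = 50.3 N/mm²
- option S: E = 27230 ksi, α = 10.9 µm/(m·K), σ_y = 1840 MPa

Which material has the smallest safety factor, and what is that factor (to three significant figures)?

option Z, n = 2.68

Per material, after unit conversion:
  option U: E = 108.6, α = 9.33, σ_y = 889.4 → σ = 91.0 MPa, n = 9.78
  option Z: E = 63.77, α = 3.28, σ_y = 50.30 → σ = 18.8 MPa, n = 2.68
  option S: E = 187.7, α = 10.9, σ_y = 1840 → σ = 184 MPa, n = 10.0
Smallest n: option Z with n = 2.68.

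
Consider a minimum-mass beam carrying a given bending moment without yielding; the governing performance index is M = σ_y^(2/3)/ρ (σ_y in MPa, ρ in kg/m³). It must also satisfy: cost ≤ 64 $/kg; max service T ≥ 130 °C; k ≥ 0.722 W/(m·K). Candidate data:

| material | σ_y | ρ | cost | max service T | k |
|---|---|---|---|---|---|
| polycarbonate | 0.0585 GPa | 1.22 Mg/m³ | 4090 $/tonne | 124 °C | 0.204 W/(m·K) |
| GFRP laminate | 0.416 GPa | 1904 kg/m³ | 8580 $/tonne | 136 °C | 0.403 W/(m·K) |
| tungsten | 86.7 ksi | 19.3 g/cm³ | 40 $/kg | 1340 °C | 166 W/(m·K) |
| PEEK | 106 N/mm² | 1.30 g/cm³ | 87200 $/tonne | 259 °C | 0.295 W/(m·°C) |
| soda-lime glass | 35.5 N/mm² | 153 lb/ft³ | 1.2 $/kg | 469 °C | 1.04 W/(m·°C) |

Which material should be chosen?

soda-lime glass

Screen on constraints: cost ≤ 64 $/kg; max service T ≥ 130 °C; k ≥ 0.722 W/(m·K). Survivors: tungsten, soda-lime glass.
After converting to SI:
  tungsten: σ_y = 597.8 MPa, ρ = 19300 kg/m³
  soda-lime glass: σ_y = 35.50 MPa, ρ = 2451 kg/m³
  soda-lime glass: M = 4.41×10⁻³
  tungsten: M = 3.68×10⁻³
Soda-lime glass ranks first.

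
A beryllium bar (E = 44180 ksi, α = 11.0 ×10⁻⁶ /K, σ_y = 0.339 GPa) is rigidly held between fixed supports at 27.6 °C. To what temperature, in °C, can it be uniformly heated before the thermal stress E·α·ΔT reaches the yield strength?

129 °C

E = 44180 ksi = 304.6 GPa.
σ_y = 0.339 GPa = 339.0 MPa.
E·α·ΔT = 339.0 MPa ⇒ ΔT = 339.0 / (304.6×10³ × 11.0×10⁻⁶) = 101.2 K.
T = 27.6 + 101.2 = 128.8 °C.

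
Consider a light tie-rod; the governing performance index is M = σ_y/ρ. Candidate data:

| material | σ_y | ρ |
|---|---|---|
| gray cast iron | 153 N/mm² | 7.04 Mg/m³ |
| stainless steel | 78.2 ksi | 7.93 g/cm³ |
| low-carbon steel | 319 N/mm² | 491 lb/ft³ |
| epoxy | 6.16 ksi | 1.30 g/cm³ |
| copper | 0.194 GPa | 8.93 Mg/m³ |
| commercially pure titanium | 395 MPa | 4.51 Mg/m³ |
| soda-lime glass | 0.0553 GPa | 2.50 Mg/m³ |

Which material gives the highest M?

commercially pure titanium

In SI units:
  gray cast iron: σ_y = 153.0 MPa, ρ = 7040 kg/m³
  stainless steel: σ_y = 539.2 MPa, ρ = 7930 kg/m³
  low-carbon steel: σ_y = 319.0 MPa, ρ = 7865 kg/m³
  epoxy: σ_y = 42.47 MPa, ρ = 1300 kg/m³
  copper: σ_y = 194.0 MPa, ρ = 8930 kg/m³
  commercially pure titanium: σ_y = 395.0 MPa, ρ = 4510 kg/m³
  soda-lime glass: σ_y = 55.30 MPa, ρ = 2500 kg/m³
  commercially pure titanium: M = 87.6 kN·m/kg
  stainless steel: M = 68.0 kN·m/kg
  low-carbon steel: M = 40.6 kN·m/kg
  epoxy: M = 32.7 kN·m/kg
  soda-lime glass: M = 22.1 kN·m/kg
  gray cast iron: M = 21.7 kN·m/kg
  copper: M = 21.7 kN·m/kg
Commercially pure titanium ranks first.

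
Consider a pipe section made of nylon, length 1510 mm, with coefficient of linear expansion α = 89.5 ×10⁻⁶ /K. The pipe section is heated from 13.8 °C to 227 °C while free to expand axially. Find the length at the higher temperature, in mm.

1538.8 mm

ΔT = 227 − 13.8 = 213.2 K.
ΔL = α·L₀·ΔT = 89.5×10⁻⁶ × 1510 mm × 213.2 K = 28.8 mm.
L = L₀ + ΔL = 1510 + 28.8 = 1538.8 mm.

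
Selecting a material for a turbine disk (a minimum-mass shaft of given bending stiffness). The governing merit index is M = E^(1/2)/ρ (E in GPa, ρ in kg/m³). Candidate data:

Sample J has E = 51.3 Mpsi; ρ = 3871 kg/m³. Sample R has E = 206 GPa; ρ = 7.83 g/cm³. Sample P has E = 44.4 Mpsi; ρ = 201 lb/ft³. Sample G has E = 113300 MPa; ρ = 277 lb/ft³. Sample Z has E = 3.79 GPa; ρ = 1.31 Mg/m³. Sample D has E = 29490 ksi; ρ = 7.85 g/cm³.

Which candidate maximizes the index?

After converting to SI:
  sample J: E = 353.7 GPa, ρ = 3871 kg/m³
  sample R: E = 206.0 GPa, ρ = 7830 kg/m³
  sample P: E = 306.1 GPa, ρ = 3220 kg/m³
  sample G: E = 113.3 GPa, ρ = 4437 kg/m³
  sample Z: E = 3.790 GPa, ρ = 1310 kg/m³
  sample D: E = 203.3 GPa, ρ = 7850 kg/m³
  sample P: M = 5.43×10⁻³
  sample J: M = 4.86×10⁻³
  sample G: M = 2.40×10⁻³
  sample R: M = 1.83×10⁻³
  sample D: M = 1.82×10⁻³
  sample Z: M = 1.49×10⁻³
Sample P has the largest M.

sample P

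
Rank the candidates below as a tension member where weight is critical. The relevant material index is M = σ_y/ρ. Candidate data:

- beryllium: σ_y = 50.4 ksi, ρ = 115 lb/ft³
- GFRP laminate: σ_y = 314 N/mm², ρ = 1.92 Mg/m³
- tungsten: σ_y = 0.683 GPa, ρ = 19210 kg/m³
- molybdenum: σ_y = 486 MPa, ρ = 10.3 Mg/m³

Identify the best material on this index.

Normalizing units and computing the index:
  beryllium: σ_y = 347.5 MPa, ρ = 1842 kg/m³
  GFRP laminate: σ_y = 314.0 MPa, ρ = 1920 kg/m³
  tungsten: σ_y = 683.0 MPa, ρ = 19210 kg/m³
  molybdenum: σ_y = 486.0 MPa, ρ = 10300 kg/m³
  beryllium: M = 189 kN·m/kg
  GFRP laminate: M = 164 kN·m/kg
  molybdenum: M = 47.2 kN·m/kg
  tungsten: M = 35.6 kN·m/kg
Beryllium has the largest M.

beryllium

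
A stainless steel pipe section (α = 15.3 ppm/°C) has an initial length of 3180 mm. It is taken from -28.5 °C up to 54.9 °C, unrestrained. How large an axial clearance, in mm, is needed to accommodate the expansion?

ΔT = 54.9 − (-28.5) = 83.40 K.
ΔL = α·L₀·ΔT = 15.3×10⁻⁶ × 3180 mm × 83.40 K = 4.06 mm.

4.06 mm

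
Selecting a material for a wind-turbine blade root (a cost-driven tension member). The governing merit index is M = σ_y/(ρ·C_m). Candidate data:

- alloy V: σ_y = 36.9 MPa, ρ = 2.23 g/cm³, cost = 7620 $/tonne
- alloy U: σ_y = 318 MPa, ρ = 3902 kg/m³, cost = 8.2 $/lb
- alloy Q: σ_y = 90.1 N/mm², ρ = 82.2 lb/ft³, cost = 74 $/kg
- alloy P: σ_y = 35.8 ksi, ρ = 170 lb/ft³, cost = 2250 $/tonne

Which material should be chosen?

After converting to SI:
  alloy V: σ_y = 36.90 MPa, ρ = 2230 kg/m³, cost = 7.620 $/kg
  alloy U: σ_y = 318.0 MPa, ρ = 3902 kg/m³, cost = 18.08 $/kg
  alloy Q: σ_y = 90.10 MPa, ρ = 1317 kg/m³, cost = 74.00 $/kg
  alloy P: σ_y = 246.8 MPa, ρ = 2723 kg/m³, cost = 2.250 $/kg
  alloy P: M = 40.3 kN·m per $
  alloy U: M = 4.51 kN·m per $
  alloy V: M = 2.17 kN·m per $
  alloy Q: M = 0.925 kN·m per $
Alloy P ranks first.

alloy P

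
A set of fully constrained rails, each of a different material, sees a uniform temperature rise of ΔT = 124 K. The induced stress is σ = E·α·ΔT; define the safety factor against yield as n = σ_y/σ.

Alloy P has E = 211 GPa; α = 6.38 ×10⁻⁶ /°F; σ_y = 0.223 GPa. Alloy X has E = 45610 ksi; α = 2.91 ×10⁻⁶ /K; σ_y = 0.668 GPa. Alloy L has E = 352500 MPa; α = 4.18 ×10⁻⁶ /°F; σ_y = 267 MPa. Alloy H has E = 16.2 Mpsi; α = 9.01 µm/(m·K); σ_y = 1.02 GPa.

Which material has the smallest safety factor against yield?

alloy P

In consistent units (E in GPa, α in ×10⁻⁶/K, σ_y in MPa):
  alloy P: E = 211.0, α = 11.5, σ_y = 223.0 → σ = 300 MPa, n = 0.742
  alloy X: E = 314.5, α = 2.91, σ_y = 668.0 → σ = 113 MPa, n = 5.89
  alloy L: E = 352.5, α = 7.52, σ_y = 267.0 → σ = 329 MPa, n = 0.812
  alloy H: E = 111.7, α = 9.01, σ_y = 1020 → σ = 125 MPa, n = 8.17
Alloy P has the lowest safety factor, n = 0.742.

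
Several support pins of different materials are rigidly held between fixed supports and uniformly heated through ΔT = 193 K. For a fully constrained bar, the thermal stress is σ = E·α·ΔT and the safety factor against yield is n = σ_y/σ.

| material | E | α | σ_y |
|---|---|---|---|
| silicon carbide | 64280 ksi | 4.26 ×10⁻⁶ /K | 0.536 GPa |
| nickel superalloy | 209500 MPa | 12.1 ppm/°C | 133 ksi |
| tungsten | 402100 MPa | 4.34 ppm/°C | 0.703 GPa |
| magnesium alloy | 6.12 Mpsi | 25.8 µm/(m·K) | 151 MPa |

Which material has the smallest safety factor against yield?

Converting E to GPa, α to ×10⁻⁶/K, σ_y to MPa, then σ and n for each:
  silicon carbide: E = 443.2, α = 4.26, σ_y = 536.0 → σ = 364 MPa, n = 1.47
  nickel superalloy: E = 209.5, α = 12.1, σ_y = 917.0 → σ = 489 MPa, n = 1.87
  tungsten: E = 402.1, α = 4.34, σ_y = 703.0 → σ = 337 MPa, n = 2.09
  magnesium alloy: E = 42.20, α = 25.8, σ_y = 151.0 → σ = 210 MPa, n = 0.719
Smallest n: magnesium alloy with n = 0.719.

magnesium alloy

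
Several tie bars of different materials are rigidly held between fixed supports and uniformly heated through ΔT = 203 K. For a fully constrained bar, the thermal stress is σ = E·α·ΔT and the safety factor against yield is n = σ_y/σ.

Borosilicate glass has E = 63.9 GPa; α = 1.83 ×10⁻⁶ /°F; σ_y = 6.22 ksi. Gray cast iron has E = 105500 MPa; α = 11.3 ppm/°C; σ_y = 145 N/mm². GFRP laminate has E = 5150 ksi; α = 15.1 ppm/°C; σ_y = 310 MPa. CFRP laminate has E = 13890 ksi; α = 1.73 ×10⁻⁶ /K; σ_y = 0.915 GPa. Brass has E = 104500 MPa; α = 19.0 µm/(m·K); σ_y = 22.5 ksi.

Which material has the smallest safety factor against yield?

Per material, after unit conversion:
  borosilicate glass: E = 63.90, α = 3.29, σ_y = 42.89 → σ = 42.7 MPa, n = 1.00
  gray cast iron: E = 105.5, α = 11.3, σ_y = 145.0 → σ = 242 MPa, n = 0.599
  GFRP laminate: E = 35.51, α = 15.1, σ_y = 310.0 → σ = 109 MPa, n = 2.85
  CFRP laminate: E = 95.77, α = 1.73, σ_y = 915.0 → σ = 33.6 MPa, n = 27.2
  brass: E = 104.5, α = 19.0, σ_y = 155.1 → σ = 403 MPa, n = 0.385
Smallest n: brass with n = 0.385.

brass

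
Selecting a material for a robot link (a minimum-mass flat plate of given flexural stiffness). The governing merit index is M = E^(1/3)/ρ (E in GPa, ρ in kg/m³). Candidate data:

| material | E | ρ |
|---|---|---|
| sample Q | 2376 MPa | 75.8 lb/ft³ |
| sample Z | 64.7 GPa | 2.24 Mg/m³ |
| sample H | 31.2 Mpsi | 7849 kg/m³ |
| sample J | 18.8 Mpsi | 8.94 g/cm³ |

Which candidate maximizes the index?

Putting every candidate on a common basis:
  sample Q: E = 2.376 GPa, ρ = 1214 kg/m³
  sample Z: E = 64.70 GPa, ρ = 2240 kg/m³
  sample H: E = 215.1 GPa, ρ = 7849 kg/m³
  sample J: E = 129.6 GPa, ρ = 8940 kg/m³
  sample Z: M = 1.79×10⁻³
  sample Q: M = 1.10×10⁻³
  sample H: M = 0.763×10⁻³
  sample J: M = 0.566×10⁻³
Highest index: sample Z.

sample Z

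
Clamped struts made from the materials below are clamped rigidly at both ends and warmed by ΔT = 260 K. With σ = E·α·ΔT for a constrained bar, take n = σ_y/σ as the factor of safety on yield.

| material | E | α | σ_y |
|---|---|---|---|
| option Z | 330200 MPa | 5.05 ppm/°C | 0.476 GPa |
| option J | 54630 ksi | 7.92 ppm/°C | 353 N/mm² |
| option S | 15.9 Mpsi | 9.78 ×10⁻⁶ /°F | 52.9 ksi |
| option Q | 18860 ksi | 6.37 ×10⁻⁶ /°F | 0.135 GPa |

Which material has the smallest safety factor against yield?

With everything in SI (GPa, ×10⁻⁶/K, MPa):
  option Z: E = 330.2, α = 5.05, σ_y = 476.0 → σ = 434 MPa, n = 1.10
  option J: E = 376.7, α = 7.92, σ_y = 353.0 → σ = 776 MPa, n = 0.455
  option S: E = 109.6, α = 17.6, σ_y = 364.7 → σ = 502 MPa, n = 0.727
  option Q: E = 130.0, α = 11.5, σ_y = 135.0 → σ = 388 MPa, n = 0.348
Smallest n: option Q with n = 0.348.

option Q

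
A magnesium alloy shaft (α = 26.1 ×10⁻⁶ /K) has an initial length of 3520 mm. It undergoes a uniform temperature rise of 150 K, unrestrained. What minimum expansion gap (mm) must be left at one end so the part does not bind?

13.8 mm

ΔL = α·L₀·ΔT = 26.1×10⁻⁶ × 3520 mm × 150.0 K = 13.8 mm.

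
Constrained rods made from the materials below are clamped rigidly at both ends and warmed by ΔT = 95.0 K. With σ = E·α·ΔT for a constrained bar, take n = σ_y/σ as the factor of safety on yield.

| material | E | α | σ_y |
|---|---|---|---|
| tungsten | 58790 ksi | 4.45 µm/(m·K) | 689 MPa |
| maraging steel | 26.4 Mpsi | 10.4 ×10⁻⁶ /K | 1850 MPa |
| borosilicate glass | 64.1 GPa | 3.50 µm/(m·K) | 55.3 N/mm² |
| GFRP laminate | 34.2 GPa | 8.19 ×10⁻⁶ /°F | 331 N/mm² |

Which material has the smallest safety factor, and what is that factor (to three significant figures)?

Per material, after unit conversion:
  tungsten: E = 405.3, α = 4.45, σ_y = 689.0 → σ = 171 MPa, n = 4.02
  maraging steel: E = 182.0, α = 10.4, σ_y = 1850 → σ = 180 MPa, n = 10.3
  borosilicate glass: E = 64.10, α = 3.50, σ_y = 55.30 → σ = 21.3 MPa, n = 2.59
  GFRP laminate: E = 34.20, α = 14.7, σ_y = 331.0 → σ = 47.9 MPa, n = 6.91
Smallest n: borosilicate glass with n = 2.59.

borosilicate glass, n = 2.59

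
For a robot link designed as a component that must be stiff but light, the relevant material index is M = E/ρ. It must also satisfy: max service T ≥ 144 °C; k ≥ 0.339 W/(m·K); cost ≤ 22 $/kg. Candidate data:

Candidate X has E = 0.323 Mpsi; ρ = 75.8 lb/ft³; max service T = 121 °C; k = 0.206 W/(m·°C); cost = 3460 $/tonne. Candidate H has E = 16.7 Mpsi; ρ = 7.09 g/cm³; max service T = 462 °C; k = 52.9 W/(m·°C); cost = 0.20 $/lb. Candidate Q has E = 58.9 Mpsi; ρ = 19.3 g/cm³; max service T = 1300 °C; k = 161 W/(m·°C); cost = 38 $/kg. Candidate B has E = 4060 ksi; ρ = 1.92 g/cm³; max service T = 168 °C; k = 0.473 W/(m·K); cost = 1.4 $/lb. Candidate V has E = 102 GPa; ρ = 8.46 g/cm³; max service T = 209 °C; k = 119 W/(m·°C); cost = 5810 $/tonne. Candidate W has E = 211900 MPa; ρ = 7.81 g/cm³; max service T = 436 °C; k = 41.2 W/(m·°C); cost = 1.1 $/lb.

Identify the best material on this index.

candidate W

Screen on constraints: max service T ≥ 144 °C; k ≥ 0.339 W/(m·K); cost ≤ 22 $/kg. Survivors: candidate H, candidate B, candidate V, candidate W.
Putting every candidate on a common basis:
  candidate H: E = 115.1 GPa, ρ = 7090 kg/m³
  candidate B: E = 27.99 GPa, ρ = 1920 kg/m³
  candidate V: E = 102.0 GPa, ρ = 8460 kg/m³
  candidate W: E = 211.9 GPa, ρ = 7810 kg/m³
  candidate W: M = 27.1 MN·m/kg
  candidate H: M = 16.2 MN·m/kg
  candidate B: M = 14.6 MN·m/kg
  candidate V: M = 12.1 MN·m/kg
Candidate W has the largest M.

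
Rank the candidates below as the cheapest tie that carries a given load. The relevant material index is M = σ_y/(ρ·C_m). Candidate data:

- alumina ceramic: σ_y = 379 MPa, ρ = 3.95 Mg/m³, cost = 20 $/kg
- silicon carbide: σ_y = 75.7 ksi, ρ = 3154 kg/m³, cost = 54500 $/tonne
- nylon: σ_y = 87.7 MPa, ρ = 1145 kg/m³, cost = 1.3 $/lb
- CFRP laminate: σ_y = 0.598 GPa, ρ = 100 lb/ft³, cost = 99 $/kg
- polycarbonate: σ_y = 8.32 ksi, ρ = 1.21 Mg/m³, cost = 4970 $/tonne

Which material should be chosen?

Putting every candidate on a common basis:
  alumina ceramic: σ_y = 379.0 MPa, ρ = 3950 kg/m³, cost = 20.00 $/kg
  silicon carbide: σ_y = 521.9 MPa, ρ = 3154 kg/m³, cost = 54.50 $/kg
  nylon: σ_y = 87.70 MPa, ρ = 1145 kg/m³, cost = 2.866 $/kg
  CFRP laminate: σ_y = 598.0 MPa, ρ = 1602 kg/m³, cost = 99.00 $/kg
  polycarbonate: σ_y = 57.36 MPa, ρ = 1210 kg/m³, cost = 4.970 $/kg
  nylon: M = 26.7 kN·m per $
  polycarbonate: M = 9.54 kN·m per $
  alumina ceramic: M = 4.80 kN·m per $
  CFRP laminate: M = 3.77 kN·m per $
  silicon carbide: M = 3.04 kN·m per $
The maximum is for nylon.

nylon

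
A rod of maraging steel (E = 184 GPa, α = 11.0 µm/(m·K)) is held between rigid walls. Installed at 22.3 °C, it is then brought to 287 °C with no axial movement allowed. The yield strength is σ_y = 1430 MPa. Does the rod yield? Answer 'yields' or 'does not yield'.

ΔT = 264.7 K. Constrained thermal stress σ = E·α·ΔT = 184.0×10³ MPa × 11.0×10⁻⁶ × 264.7 = 536 MPa (compressive).
Compare to σ_y = 1430 MPa: σ < σ_y, so it does not yield.

does not yield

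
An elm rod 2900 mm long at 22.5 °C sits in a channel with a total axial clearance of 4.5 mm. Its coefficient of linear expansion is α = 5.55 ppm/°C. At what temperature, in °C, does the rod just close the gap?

302 °C

α·L₀·ΔT = 4.5 mm ⇒ ΔT = 4.5 / (5.55×10⁻⁶ × 2900.0) = 279.6 K.
T = 22.5 + 279.6 = 302.1 °C.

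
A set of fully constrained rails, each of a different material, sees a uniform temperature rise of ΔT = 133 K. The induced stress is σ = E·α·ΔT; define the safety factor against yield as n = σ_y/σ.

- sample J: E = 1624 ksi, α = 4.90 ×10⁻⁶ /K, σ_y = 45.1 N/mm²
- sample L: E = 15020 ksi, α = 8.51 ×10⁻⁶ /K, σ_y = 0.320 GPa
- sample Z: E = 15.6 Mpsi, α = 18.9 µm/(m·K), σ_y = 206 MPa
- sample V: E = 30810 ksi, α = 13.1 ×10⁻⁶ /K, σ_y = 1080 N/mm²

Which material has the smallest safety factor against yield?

sample Z

In consistent units (E in GPa, α in ×10⁻⁶/K, σ_y in MPa):
  sample J: E = 11.20, α = 4.90, σ_y = 45.10 → σ = 7.30 MPa, n = 6.18
  sample L: E = 103.6, α = 8.51, σ_y = 320.0 → σ = 117 MPa, n = 2.73
  sample Z: E = 107.6, α = 18.9, σ_y = 206.0 → σ = 270 MPa, n = 0.762
  sample V: E = 212.4, α = 13.1, σ_y = 1080 → σ = 370 MPa, n = 2.92
Sample Z has the lowest safety factor, n = 0.762.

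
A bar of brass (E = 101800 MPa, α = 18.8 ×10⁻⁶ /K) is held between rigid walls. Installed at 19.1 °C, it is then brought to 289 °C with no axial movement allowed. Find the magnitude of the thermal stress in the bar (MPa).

E = 101800 MPa = 101.8 GPa.
ΔT = 269.9 K. Constrained thermal stress σ = E·α·ΔT = 101.8×10³ MPa × 18.8×10⁻⁶ × 269.9 = 517 MPa (compressive).

517 MPa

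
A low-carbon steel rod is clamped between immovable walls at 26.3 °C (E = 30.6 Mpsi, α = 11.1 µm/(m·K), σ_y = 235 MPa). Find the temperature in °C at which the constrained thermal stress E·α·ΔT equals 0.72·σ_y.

E = 30.6 Mpsi = 211.0 GPa.
E·α·ΔT = 169.2 MPa ⇒ ΔT = 169.2 / (211.0×10³ × 11.1×10⁻⁶) = 72.25 K.
T = 26.3 + 72.25 = 98.55 °C.

98.5 °C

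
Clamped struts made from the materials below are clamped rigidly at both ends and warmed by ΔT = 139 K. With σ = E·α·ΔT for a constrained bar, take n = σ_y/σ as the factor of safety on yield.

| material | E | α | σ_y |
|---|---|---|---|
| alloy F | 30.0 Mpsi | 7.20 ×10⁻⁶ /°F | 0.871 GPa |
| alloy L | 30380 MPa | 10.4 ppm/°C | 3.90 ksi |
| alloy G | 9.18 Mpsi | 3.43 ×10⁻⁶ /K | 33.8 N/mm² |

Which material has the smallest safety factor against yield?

alloy L

In consistent units (E in GPa, α in ×10⁻⁶/K, σ_y in MPa):
  alloy F: E = 206.8, α = 13.0, σ_y = 871.0 → σ = 373 MPa, n = 2.34
  alloy L: E = 30.38, α = 10.4, σ_y = 26.89 → σ = 43.9 MPa, n = 0.612
  alloy G: E = 63.29, α = 3.43, σ_y = 33.80 → σ = 30.2 MPa, n = 1.12
Alloy L has the lowest safety factor, n = 0.612.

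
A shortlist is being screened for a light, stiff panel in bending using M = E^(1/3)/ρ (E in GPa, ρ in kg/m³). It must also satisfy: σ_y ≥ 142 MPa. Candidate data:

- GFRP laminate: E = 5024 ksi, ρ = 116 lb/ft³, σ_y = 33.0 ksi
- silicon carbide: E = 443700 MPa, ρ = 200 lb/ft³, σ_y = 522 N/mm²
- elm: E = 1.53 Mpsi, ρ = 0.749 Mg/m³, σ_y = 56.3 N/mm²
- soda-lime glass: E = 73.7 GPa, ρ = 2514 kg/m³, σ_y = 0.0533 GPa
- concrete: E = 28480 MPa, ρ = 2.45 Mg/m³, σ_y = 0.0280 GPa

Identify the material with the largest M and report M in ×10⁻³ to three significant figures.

Screen on constraints: σ_y ≥ 142 MPa. Survivors: GFRP laminate, silicon carbide.
Normalizing units and computing the index:
  GFRP laminate: E = 34.64 GPa, ρ = 1858 kg/m³
  silicon carbide: E = 443.7 GPa, ρ = 3204 kg/m³
  silicon carbide: M = 2.38×10⁻³
  GFRP laminate: M = 1.75×10⁻³
Silicon carbide has the largest M.

silicon carbide, M = 2.38×10⁻³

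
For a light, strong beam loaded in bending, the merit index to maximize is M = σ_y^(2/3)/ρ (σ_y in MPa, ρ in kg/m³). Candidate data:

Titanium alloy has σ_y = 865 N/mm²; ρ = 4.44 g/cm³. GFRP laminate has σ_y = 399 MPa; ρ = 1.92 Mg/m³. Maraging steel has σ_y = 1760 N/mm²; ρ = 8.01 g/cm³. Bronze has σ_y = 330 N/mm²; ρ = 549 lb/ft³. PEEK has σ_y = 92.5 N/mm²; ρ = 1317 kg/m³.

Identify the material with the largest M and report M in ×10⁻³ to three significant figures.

GFRP laminate, M = 28.2×10⁻³

Normalizing units and computing the index:
  titanium alloy: σ_y = 865.0 MPa, ρ = 4440 kg/m³
  GFRP laminate: σ_y = 399.0 MPa, ρ = 1920 kg/m³
  maraging steel: σ_y = 1760 MPa, ρ = 8010 kg/m³
  bronze: σ_y = 330.0 MPa, ρ = 8794 kg/m³
  PEEK: σ_y = 92.50 MPa, ρ = 1317 kg/m³
  GFRP laminate: M = 28.2×10⁻³
  titanium alloy: M = 20.4×10⁻³
  maraging steel: M = 18.2×10⁻³
  PEEK: M = 15.5×10⁻³
  bronze: M = 5.43×10⁻³
GFRP laminate ranks first.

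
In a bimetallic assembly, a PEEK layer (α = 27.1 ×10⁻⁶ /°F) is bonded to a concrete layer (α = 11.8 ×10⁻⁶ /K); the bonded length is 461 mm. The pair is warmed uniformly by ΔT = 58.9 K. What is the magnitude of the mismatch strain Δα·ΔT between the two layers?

2.18×10⁻³

PEEK: α = 27.1×10⁻⁶/°F × 9/5 = 48.8×10⁻⁶/K.
Δα = |48.8 − 11.8|×10⁻⁶/K = 37.0×10⁻⁶/K.
Mismatch strain = Δα·ΔT = 37.0×10⁻⁶ × 58.9 = 2.18×10⁻³.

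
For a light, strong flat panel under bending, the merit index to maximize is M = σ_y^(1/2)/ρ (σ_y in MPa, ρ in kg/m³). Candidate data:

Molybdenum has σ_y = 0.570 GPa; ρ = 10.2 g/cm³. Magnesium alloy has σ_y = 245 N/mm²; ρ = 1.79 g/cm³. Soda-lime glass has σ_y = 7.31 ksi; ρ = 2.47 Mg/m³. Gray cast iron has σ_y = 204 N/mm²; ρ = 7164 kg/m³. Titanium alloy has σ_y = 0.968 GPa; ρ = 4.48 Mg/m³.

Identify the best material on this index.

In SI units:
  molybdenum: σ_y = 570.0 MPa, ρ = 10200 kg/m³
  magnesium alloy: σ_y = 245.0 MPa, ρ = 1790 kg/m³
  soda-lime glass: σ_y = 50.40 MPa, ρ = 2470 kg/m³
  gray cast iron: σ_y = 204.0 MPa, ρ = 7164 kg/m³
  titanium alloy: σ_y = 968.0 MPa, ρ = 4480 kg/m³
  magnesium alloy: M = 8.74×10⁻³
  titanium alloy: M = 6.94×10⁻³
  soda-lime glass: M = 2.87×10⁻³
  molybdenum: M = 2.34×10⁻³
  gray cast iron: M = 1.99×10⁻³
Magnesium alloy ranks first.

magnesium alloy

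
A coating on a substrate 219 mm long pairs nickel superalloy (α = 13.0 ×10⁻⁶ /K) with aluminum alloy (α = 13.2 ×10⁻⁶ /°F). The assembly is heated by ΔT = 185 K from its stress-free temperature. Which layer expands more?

aluminum alloy

aluminum alloy: α = 13.2×10⁻⁶/°F × 9/5 = 23.8×10⁻⁶/K.
α(nickel superalloy) = 13.0×10⁻⁶/K vs α(aluminum alloy) = 23.8×10⁻⁶/K.
Higher α expands more for the same ΔT: aluminum alloy.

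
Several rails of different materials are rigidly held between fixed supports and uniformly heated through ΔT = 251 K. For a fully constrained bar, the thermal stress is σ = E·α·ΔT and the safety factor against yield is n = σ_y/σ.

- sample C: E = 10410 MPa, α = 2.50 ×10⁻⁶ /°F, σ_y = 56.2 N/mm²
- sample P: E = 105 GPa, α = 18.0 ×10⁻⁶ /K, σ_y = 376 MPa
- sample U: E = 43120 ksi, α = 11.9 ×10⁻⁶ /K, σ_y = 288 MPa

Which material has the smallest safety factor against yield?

With everything in SI (GPa, ×10⁻⁶/K, MPa):
  sample C: E = 10.41, α = 4.50, σ_y = 56.20 → σ = 11.8 MPa, n = 4.78
  sample P: E = 105.0, α = 18.0, σ_y = 376.0 → σ = 474 MPa, n = 0.793
  sample U: E = 297.3, α = 11.9, σ_y = 288.0 → σ = 888 MPa, n = 0.324
The minimum is sample U at n = 0.324.

sample U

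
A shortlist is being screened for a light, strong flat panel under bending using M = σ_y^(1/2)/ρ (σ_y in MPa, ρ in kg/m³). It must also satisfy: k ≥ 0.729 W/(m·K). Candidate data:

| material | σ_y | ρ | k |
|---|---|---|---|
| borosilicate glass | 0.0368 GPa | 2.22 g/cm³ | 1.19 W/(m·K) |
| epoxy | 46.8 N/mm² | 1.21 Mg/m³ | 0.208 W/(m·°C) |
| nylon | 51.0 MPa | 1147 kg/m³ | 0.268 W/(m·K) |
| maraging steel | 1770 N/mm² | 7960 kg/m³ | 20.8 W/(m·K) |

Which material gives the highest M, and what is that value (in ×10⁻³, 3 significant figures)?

Screen on constraints: k ≥ 0.729 W/(m·K). Survivors: borosilicate glass, maraging steel.
In SI units:
  borosilicate glass: σ_y = 36.80 MPa, ρ = 2220 kg/m³
  maraging steel: σ_y = 1770 MPa, ρ = 7960 kg/m³
  maraging steel: M = 5.29×10⁻³
  borosilicate glass: M = 2.73×10⁻³
The maximum is for maraging steel.

maraging steel, M = 5.29×10⁻³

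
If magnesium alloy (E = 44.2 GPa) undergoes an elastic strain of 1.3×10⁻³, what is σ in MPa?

σ = E·ε = 44200 MPa × 1.3×10⁻³ = 57.5 MPa.

57.5 MPa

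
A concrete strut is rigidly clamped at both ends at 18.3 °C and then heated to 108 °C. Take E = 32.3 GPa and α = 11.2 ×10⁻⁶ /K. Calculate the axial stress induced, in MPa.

ΔT = 89.70 K. Constrained thermal stress σ = E·α·ΔT = 32.30×10³ MPa × 11.2×10⁻⁶ × 89.70 = 32.4 MPa (compressive).

32.4 MPa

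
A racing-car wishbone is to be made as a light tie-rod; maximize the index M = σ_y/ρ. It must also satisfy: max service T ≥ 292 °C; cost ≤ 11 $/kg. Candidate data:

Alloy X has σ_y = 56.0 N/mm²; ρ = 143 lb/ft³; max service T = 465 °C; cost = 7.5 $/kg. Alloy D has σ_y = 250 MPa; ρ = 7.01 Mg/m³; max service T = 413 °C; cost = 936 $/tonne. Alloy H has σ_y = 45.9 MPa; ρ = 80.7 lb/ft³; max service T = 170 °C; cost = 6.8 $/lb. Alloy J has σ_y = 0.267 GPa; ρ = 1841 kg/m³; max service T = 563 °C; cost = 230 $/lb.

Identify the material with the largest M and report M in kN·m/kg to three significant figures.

alloy D, M = 35.7 kN·m/kg

Screen on constraints: max service T ≥ 292 °C; cost ≤ 11 $/kg. Survivors: alloy X, alloy D.
In SI units:
  alloy X: σ_y = 56.00 MPa, ρ = 2291 kg/m³
  alloy D: σ_y = 250.0 MPa, ρ = 7010 kg/m³
  alloy D: M = 35.7 kN·m/kg
  alloy X: M = 24.4 kN·m/kg
Alloy D ranks first.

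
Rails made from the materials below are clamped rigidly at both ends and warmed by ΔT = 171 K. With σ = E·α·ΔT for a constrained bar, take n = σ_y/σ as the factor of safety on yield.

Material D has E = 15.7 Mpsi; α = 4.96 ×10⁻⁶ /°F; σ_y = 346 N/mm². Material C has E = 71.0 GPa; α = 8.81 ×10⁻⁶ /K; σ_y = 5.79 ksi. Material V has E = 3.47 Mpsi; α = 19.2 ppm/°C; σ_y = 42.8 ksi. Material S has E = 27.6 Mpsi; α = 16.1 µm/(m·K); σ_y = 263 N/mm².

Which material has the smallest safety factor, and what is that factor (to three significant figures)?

material C, n = 0.373

Per material, after unit conversion:
  material D: E = 108.2, α = 8.93, σ_y = 346.0 → σ = 165 MPa, n = 2.09
  material C: E = 71.00, α = 8.81, σ_y = 39.92 → σ = 107 MPa, n = 0.373
  material V: E = 23.92, α = 19.2, σ_y = 295.1 → σ = 78.5 MPa, n = 3.76
  material S: E = 190.3, α = 16.1, σ_y = 263.0 → σ = 524 MPa, n = 0.502
Smallest n: material C with n = 0.373.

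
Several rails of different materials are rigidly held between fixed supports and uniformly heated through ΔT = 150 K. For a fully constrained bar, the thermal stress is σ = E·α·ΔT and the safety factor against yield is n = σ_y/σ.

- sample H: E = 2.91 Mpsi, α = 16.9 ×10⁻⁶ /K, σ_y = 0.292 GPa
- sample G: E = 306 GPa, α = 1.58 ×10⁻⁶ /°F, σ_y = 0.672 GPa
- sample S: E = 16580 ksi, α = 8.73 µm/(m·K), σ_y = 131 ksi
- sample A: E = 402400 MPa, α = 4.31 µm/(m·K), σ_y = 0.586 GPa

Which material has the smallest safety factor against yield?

With everything in SI (GPa, ×10⁻⁶/K, MPa):
  sample H: E = 20.06, α = 16.9, σ_y = 292.0 → σ = 50.9 MPa, n = 5.74
  sample G: E = 306.0, α = 2.84, σ_y = 672.0 → σ = 131 MPa, n = 5.15
  sample S: E = 114.3, α = 8.73, σ_y = 903.2 → σ = 150 MPa, n = 6.03
  sample A: E = 402.4, α = 4.31, σ_y = 586.0 → σ = 260 MPa, n = 2.25
Sample A has the lowest safety factor, n = 2.25.

sample A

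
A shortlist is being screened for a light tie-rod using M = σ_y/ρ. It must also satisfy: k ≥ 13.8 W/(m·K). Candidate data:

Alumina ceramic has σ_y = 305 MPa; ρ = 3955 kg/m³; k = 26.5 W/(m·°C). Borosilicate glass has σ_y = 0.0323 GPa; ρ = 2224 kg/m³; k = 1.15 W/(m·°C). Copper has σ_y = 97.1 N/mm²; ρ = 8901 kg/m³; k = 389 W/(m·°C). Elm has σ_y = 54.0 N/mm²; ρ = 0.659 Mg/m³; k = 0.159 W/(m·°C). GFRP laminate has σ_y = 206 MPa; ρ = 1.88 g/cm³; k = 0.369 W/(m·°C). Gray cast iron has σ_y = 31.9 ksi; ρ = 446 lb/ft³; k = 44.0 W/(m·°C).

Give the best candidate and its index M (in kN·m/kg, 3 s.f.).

Screen on constraints: k ≥ 13.8 W/(m·K). Survivors: alumina ceramic, copper, gray cast iron.
In SI units:
  alumina ceramic: σ_y = 305.0 MPa, ρ = 3955 kg/m³
  copper: σ_y = 97.10 MPa, ρ = 8901 kg/m³
  gray cast iron: σ_y = 219.9 MPa, ρ = 7144 kg/m³
  alumina ceramic: M = 77.1 kN·m/kg
  gray cast iron: M = 30.8 kN·m/kg
  copper: M = 10.9 kN·m/kg
Highest index: alumina ceramic.

alumina ceramic, M = 77.1 kN·m/kg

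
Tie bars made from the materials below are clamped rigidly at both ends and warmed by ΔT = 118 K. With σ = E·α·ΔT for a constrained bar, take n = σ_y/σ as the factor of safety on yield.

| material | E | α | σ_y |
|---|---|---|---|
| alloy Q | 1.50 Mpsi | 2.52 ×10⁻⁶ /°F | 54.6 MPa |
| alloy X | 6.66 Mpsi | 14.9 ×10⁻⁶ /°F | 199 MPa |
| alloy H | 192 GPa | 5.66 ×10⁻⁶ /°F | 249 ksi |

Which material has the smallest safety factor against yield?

Converting E to GPa, α to ×10⁻⁶/K, σ_y to MPa, then σ and n for each:
  alloy Q: E = 10.34, α = 4.54, σ_y = 54.60 → σ = 5.54 MPa, n = 9.86
  alloy X: E = 45.92, α = 26.8, σ_y = 199.0 → σ = 145 MPa, n = 1.37
  alloy H: E = 192.0, α = 10.2, σ_y = 1717 → σ = 231 MPa, n = 7.44
The minimum is alloy X at n = 1.37.

alloy X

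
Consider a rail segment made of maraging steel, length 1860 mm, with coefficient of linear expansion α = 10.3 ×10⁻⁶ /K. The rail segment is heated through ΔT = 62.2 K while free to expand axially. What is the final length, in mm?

1861.2 mm

ΔL = α·L₀·ΔT = 10.3×10⁻⁶ × 1860 mm × 62.20 K = 1.19 mm.
L = L₀ + ΔL = 1860 + 1.19 = 1861.2 mm.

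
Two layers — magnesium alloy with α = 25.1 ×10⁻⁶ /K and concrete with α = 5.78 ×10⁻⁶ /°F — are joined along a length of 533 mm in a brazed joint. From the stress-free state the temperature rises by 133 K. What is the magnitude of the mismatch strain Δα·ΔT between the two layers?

concrete: α = 5.78×10⁻⁶/°F × 9/5 = 10.4×10⁻⁶/K.
Δα = |25.1 − 10.4|×10⁻⁶/K = 14.7×10⁻⁶/K.
Mismatch strain = Δα·ΔT = 14.7×10⁻⁶ × 133.0 = 1.95×10⁻³.

1.95×10⁻³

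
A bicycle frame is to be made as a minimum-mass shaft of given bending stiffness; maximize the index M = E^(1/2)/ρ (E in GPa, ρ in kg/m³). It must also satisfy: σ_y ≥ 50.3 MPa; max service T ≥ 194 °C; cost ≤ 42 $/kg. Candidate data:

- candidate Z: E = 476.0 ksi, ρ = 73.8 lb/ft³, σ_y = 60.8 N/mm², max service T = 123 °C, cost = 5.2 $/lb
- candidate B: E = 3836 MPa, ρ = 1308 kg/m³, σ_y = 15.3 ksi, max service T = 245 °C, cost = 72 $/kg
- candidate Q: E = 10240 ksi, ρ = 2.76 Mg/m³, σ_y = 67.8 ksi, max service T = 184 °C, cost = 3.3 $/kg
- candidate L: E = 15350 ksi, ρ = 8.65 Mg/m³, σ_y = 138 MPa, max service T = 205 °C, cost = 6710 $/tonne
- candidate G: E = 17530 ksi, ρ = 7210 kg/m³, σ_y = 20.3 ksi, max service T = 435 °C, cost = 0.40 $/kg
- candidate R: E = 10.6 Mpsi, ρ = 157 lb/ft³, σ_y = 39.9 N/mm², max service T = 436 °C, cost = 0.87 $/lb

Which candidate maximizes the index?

Screen on constraints: σ_y ≥ 50.3 MPa; max service T ≥ 194 °C; cost ≤ 42 $/kg. Survivors: candidate L, candidate G.
In SI units:
  candidate L: E = 105.8 GPa, ρ = 8650 kg/m³
  candidate G: E = 120.9 GPa, ρ = 7210 kg/m³
  candidate G: M = 1.52×10⁻³
  candidate L: M = 1.19×10⁻³
The maximum is for candidate G.

candidate G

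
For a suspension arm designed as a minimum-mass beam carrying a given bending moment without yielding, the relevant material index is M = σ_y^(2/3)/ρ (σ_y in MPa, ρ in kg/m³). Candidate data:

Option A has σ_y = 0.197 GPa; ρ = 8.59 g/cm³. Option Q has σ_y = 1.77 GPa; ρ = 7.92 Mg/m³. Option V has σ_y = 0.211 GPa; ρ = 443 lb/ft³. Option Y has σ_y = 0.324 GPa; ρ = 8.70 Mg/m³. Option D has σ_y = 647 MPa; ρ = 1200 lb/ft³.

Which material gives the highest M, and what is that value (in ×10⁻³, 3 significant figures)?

option Q, M = 18.5×10⁻³

Convert each candidate to consistent units, then evaluate M:
  option A: σ_y = 197.0 MPa, ρ = 8590 kg/m³
  option Q: σ_y = 1770 MPa, ρ = 7920 kg/m³
  option V: σ_y = 211.0 MPa, ρ = 7096 kg/m³
  option Y: σ_y = 324.0 MPa, ρ = 8700 kg/m³
  option D: σ_y = 647.0 MPa, ρ = 19220 kg/m³
  option Q: M = 18.5×10⁻³
  option Y: M = 5.42×10⁻³
  option V: M = 4.99×10⁻³
  option A: M = 3.94×10⁻³
  option D: M = 3.89×10⁻³
Highest index: option Q.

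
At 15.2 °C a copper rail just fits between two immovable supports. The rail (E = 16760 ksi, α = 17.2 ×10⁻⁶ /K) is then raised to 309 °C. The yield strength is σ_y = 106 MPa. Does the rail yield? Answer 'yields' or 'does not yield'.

E = 16760 ksi = 115.6 GPa.
ΔT = 293.8 K. Constrained thermal stress σ = E·α·ΔT = 115.6×10³ MPa × 17.2×10⁻⁶ × 293.8 = 584 MPa (compressive).
Compare to σ_y = 106 MPa: σ ≥ σ_y, so it yields.

yields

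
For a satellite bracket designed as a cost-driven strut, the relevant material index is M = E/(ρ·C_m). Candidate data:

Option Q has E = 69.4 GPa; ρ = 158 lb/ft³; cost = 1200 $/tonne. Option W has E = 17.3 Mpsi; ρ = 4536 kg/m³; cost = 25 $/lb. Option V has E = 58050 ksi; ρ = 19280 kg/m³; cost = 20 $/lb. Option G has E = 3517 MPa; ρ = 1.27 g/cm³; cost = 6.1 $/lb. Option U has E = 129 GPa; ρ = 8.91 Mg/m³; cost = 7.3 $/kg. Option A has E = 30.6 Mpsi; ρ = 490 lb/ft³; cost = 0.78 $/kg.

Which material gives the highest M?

option A

In SI units:
  option Q: E = 69.40 GPa, ρ = 2531 kg/m³, cost = 1.200 $/kg
  option W: E = 119.3 GPa, ρ = 4536 kg/m³, cost = 55.11 $/kg
  option V: E = 400.2 GPa, ρ = 19280 kg/m³, cost = 44.09 $/kg
  option G: E = 3.517 GPa, ρ = 1270 kg/m³, cost = 13.45 $/kg
  option U: E = 129.0 GPa, ρ = 8910 kg/m³, cost = 7.300 $/kg
  option A: E = 211.0 GPa, ρ = 7849 kg/m³, cost = 0.7800 $/kg
  option A: M = 34.5 MN·m per $
  option Q: M = 22.9 MN·m per $
  option U: M = 1.98 MN·m per $
  option W: M = 0.477 MN·m per $
  option V: M = 0.471 MN·m per $
  option G: M = 0.206 MN·m per $
The maximum is for option A.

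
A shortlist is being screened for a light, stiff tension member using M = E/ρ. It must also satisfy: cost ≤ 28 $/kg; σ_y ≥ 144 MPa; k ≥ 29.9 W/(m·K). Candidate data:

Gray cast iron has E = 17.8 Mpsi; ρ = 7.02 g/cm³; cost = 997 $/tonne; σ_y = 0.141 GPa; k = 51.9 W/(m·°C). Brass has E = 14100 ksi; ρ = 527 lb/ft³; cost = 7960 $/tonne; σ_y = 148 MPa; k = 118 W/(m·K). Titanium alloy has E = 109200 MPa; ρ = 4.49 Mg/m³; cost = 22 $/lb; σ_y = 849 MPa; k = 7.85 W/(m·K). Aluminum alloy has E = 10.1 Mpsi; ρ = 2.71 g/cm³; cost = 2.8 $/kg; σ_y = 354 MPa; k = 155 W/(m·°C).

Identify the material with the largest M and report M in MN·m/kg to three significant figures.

Screen on constraints: cost ≤ 28 $/kg; σ_y ≥ 144 MPa; k ≥ 29.9 W/(m·K). Survivors: brass, aluminum alloy.
Normalizing units and computing the index:
  brass: E = 97.22 GPa, ρ = 8442 kg/m³
  aluminum alloy: E = 69.64 GPa, ρ = 2710 kg/m³
  aluminum alloy: M = 25.7 MN·m/kg
  brass: M = 11.5 MN·m/kg
Aluminum alloy ranks first.

aluminum alloy, M = 25.7 MN·m/kg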